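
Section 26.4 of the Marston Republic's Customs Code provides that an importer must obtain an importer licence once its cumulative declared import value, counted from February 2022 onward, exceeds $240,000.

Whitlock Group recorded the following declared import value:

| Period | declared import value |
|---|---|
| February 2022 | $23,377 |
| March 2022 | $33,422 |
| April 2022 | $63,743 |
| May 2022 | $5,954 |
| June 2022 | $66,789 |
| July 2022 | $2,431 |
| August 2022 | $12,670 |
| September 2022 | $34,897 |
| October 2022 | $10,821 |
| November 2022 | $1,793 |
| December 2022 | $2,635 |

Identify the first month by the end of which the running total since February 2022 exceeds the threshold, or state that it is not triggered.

Through February 2022: $23,377
Through March 2022: $56,799
Through April 2022: $120,542
Through May 2022: $126,496
Through June 2022: $193,285
Through July 2022: $195,716
Through August 2022: $208,386
Through September 2022: $243,283 ← exceeds threshold

September 2022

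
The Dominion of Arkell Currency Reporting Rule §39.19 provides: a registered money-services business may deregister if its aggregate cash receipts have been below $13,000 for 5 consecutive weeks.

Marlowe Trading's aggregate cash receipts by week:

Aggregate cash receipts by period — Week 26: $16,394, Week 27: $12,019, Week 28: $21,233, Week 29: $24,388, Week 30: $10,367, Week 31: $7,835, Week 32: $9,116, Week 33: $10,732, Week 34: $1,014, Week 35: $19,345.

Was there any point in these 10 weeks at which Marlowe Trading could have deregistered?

Weeks below $13,000: Week 27, Week 30, Week 31, Week 32, Week 33, Week 34.
Longest run of consecutive weeks below the threshold: 5.
5 ≥ 5, so Marlowe Trading became eligible.

Yes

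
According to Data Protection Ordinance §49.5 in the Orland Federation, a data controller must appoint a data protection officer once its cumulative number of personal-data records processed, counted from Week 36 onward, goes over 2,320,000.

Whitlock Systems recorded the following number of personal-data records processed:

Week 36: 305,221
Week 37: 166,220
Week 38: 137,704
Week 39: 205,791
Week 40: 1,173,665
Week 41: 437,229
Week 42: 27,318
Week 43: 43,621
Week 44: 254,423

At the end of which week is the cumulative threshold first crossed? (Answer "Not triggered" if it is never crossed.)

Through Week 36: 305,221
Through Week 37: 471,441
Through Week 38: 609,145
Through Week 39: 814,936
Through Week 40: 1,988,601
Through Week 41: 2,425,830 ← exceeds threshold

Week 41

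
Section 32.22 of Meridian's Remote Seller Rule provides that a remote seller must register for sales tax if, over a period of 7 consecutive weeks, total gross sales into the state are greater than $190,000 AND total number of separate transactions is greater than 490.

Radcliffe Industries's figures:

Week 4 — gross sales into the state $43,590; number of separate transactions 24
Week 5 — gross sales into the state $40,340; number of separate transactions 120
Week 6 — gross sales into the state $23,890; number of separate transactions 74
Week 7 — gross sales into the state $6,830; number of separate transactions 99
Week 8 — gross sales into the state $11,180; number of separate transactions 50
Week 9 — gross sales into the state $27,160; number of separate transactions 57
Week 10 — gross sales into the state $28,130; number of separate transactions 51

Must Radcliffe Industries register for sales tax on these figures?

No

Total gross sales into the state: $43,590 + $40,340 + $23,890 + $6,830 + $11,180 + $27,160 + $28,130 = $181,120 (≤ $190,000).
Total number of separate transactions: 24 + 120 + 74 + 99 + 50 + 57 + 51 = 475 (≤ 490).
The test is 'and': the rule requires both, and at least one is not exceeded.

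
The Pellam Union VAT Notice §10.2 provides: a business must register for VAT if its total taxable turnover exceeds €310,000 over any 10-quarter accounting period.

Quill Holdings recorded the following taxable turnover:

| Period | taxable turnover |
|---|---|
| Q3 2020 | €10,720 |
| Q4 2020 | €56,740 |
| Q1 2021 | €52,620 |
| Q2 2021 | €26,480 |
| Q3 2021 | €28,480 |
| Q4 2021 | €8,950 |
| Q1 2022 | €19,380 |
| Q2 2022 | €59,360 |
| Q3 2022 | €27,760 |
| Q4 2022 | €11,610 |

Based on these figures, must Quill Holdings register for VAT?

Total taxable turnover: €10,720 + €56,740 + €52,620 + €26,480 + €28,480 + €8,950 + €19,380 + €59,360 + €27,760 + €11,610 = €302,100.
€302,100 ≤ €310,000, so the threshold is not exceeded.

No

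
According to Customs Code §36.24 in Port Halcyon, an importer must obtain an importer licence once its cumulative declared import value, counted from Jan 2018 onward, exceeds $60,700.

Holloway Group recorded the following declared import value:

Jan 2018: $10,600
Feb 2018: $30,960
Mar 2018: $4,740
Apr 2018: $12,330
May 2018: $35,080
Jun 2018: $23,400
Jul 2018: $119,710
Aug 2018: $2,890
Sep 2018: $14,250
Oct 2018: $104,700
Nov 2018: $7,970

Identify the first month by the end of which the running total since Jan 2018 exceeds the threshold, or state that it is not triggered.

May 2018

Through Jan 2018: $10,600
Through Feb 2018: $41,560
Through Mar 2018: $46,300
Through Apr 2018: $58,630
Through May 2018: $93,710 ← exceeds threshold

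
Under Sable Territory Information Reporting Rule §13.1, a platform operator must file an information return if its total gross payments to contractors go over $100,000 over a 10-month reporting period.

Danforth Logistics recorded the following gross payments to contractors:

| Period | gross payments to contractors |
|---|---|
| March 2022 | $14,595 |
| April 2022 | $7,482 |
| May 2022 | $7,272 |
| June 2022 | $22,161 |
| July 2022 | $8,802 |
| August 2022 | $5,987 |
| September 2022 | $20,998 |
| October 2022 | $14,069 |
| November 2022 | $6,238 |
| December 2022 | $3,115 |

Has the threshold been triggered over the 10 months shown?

Total gross payments to contractors: $14,595 + $7,482 + $7,272 + $22,161 + $8,802 + $5,987 + $20,998 + $14,069 + $6,238 + $3,115 = $110,719.
$110,719 > $100,000, so the threshold is exceeded.

Yes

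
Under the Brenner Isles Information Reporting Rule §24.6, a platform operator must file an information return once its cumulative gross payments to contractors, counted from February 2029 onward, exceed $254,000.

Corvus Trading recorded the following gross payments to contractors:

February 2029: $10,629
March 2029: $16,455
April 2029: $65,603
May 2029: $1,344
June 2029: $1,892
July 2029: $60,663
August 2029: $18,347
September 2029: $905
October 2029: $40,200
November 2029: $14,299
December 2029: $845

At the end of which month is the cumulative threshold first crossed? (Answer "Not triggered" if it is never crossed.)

Not triggered

Through February 2029: $10,629
Through March 2029: $27,084
Through April 2029: $92,687
Through May 2029: $94,031
Through June 2029: $95,923
Through July 2029: $156,586
Through August 2029: $174,933
Through September 2029: $175,838
Through October 2029: $216,038
Through November 2029: $230,337
Through December 2029: $231,182
Final cumulative total $231,182 ≤ $254,000; the threshold is never exceeded.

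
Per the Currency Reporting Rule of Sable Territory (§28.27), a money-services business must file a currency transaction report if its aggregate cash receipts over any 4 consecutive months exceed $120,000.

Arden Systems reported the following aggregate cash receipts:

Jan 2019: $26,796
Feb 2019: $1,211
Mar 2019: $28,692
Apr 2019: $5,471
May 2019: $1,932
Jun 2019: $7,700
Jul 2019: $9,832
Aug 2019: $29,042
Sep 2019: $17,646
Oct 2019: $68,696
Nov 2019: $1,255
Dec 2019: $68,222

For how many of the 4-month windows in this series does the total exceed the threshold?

2

Jan 2019–Apr 2019: $26,796 + $1,211 + $28,692 + $5,471 = $62,170 (under)
Feb 2019–May 2019: $1,211 + $28,692 + $5,471 + $1,932 = $37,306 (under)
Mar 2019–Jun 2019: $28,692 + $5,471 + $1,932 + $7,700 = $43,795 (under)
Apr 2019–Jul 2019: $5,471 + $1,932 + $7,700 + $9,832 = $24,935 (under)
May 2019–Aug 2019: $1,932 + $7,700 + $9,832 + $29,042 = $48,506 (under)
Jun 2019–Sep 2019: $7,700 + $9,832 + $29,042 + $17,646 = $64,220 (under)
Jul 2019–Oct 2019: $9,832 + $29,042 + $17,646 + $68,696 = $125,216 (over)
Aug 2019–Nov 2019: $29,042 + $17,646 + $68,696 + $1,255 = $116,639 (under)
Sep 2019–Dec 2019: $17,646 + $68,696 + $1,255 + $68,222 = $155,819 (over)
2 windows exceed the threshold.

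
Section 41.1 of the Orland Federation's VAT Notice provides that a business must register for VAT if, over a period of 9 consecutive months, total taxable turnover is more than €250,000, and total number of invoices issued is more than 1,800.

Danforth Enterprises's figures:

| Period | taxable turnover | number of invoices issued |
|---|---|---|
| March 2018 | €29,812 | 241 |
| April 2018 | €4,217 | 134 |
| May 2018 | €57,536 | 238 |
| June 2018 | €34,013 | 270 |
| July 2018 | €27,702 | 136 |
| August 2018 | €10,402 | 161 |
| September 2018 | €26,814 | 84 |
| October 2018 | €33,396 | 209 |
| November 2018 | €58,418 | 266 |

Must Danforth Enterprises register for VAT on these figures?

No

Total taxable turnover: €29,812 + €4,217 + €57,536 + €34,013 + €27,702 + €10,402 + €26,814 + €33,396 + €58,418 = €282,310 (> €250,000).
Total number of invoices issued: 241 + 134 + 238 + 270 + 136 + 161 + 84 + 209 + 266 = 1,739 (≤ 1,800).
The test is 'and': the rule requires both, and at least one is not exceeded.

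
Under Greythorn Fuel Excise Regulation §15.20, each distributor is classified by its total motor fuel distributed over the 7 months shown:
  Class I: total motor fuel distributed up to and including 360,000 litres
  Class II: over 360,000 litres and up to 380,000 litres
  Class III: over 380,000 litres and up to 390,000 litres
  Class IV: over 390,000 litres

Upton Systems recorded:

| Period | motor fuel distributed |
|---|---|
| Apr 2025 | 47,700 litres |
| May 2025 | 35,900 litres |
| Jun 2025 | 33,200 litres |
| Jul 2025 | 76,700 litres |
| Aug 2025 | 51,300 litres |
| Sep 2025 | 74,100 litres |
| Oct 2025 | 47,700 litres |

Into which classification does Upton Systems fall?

Total motor fuel distributed: 47,700 litres + 35,900 litres + 33,200 litres + 76,700 litres + 51,300 litres + 74,100 litres + 47,700 litres = 366,600 litres.
360,000 litres < 366,600 litres ≤ 380,000 litres, so Class II applies.

Class II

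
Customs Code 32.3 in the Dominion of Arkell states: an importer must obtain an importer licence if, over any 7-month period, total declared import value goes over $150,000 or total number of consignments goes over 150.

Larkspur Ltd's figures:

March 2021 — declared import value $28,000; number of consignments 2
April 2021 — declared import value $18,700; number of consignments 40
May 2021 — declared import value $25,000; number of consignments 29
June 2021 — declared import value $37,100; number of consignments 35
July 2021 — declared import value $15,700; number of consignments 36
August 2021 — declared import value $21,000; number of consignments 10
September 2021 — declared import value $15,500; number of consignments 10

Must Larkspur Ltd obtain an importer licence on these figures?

Yes

Total declared import value: $28,000 + $18,700 + $25,000 + $37,100 + $15,700 + $21,000 + $15,500 = $161,000 (> $150,000).
Total number of consignments: 2 + 40 + 29 + 35 + 36 + 10 + 10 = 162 (> 150).
The test is 'or': at least one threshold is exceeded.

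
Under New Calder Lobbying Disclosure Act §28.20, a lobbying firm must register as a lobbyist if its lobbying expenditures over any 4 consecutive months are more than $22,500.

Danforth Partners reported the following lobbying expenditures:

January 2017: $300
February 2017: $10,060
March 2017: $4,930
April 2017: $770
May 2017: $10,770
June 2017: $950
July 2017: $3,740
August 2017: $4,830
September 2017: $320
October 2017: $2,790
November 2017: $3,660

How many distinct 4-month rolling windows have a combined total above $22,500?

1

January 2017–April 2017: $300 + $10,060 + $4,930 + $770 = $16,060 (under)
February 2017–May 2017: $10,060 + $4,930 + $770 + $10,770 = $26,530 (over)
March 2017–June 2017: $4,930 + $770 + $10,770 + $950 = $17,420 (under)
April 2017–July 2017: $770 + $10,770 + $950 + $3,740 = $16,230 (under)
May 2017–August 2017: $10,770 + $950 + $3,740 + $4,830 = $20,290 (under)
June 2017–September 2017: $950 + $3,740 + $4,830 + $320 = $9,840 (under)
July 2017–October 2017: $3,740 + $4,830 + $320 + $2,790 = $11,680 (under)
August 2017–November 2017: $4,830 + $320 + $2,790 + $3,660 = $11,600 (under)
1 window exceeds the threshold.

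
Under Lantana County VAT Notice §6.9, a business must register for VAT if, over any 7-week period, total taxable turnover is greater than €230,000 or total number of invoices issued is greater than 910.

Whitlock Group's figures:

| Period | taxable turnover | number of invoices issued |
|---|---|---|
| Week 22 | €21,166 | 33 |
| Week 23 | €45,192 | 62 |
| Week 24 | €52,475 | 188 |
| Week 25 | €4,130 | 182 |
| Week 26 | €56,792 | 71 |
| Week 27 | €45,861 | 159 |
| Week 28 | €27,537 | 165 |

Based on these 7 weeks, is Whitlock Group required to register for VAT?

Total taxable turnover: €21,166 + €45,192 + €52,475 + €4,130 + €56,792 + €45,861 + €27,537 = €253,153 (> €230,000).
Total number of invoices issued: 33 + 62 + 188 + 182 + 71 + 159 + 165 = 860 (≤ 910).
The test is 'or': at least one threshold is exceeded.

Yes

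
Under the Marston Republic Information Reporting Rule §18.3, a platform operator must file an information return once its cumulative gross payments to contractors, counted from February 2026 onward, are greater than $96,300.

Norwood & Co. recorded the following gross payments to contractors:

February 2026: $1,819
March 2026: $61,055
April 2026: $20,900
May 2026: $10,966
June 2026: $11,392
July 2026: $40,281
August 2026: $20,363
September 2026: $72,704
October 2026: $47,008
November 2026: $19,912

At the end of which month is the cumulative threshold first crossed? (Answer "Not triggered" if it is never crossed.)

June 2026

Through February 2026: $1,819
Through March 2026: $62,874
Through April 2026: $83,774
Through May 2026: $94,740
Through June 2026: $106,132 ← exceeds threshold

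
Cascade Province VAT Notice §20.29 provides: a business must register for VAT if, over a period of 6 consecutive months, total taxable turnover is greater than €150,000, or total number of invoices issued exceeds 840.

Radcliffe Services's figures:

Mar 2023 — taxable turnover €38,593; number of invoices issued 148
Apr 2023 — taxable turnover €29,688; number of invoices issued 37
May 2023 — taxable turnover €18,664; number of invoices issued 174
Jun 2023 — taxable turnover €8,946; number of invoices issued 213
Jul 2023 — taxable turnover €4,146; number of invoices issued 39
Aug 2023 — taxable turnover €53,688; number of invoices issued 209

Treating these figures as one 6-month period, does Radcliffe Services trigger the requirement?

Yes

Total taxable turnover: €38,593 + €29,688 + €18,664 + €8,946 + €4,146 + €53,688 = €153,725 (> €150,000).
Total number of invoices issued: 148 + 37 + 174 + 213 + 39 + 209 = 820 (≤ 840).
The test is 'or': at least one threshold is exceeded.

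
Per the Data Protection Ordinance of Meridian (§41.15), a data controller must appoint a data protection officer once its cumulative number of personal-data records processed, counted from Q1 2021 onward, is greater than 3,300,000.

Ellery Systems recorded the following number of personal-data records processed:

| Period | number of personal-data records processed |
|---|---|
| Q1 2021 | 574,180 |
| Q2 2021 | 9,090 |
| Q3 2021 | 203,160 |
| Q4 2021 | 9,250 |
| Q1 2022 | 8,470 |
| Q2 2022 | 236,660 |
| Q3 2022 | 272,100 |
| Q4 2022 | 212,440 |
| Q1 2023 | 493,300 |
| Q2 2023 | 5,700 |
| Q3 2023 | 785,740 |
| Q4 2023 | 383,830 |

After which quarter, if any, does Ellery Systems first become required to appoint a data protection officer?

Through Q1 2021: 574,180
Through Q2 2021: 583,270
Through Q3 2021: 786,430
Through Q4 2021: 795,680
Through Q1 2022: 804,150
Through Q2 2022: 1,040,810
Through Q3 2022: 1,312,910
Through Q4 2022: 1,525,350
Through Q1 2023: 2,018,650
Through Q2 2023: 2,024,350
Through Q3 2023: 2,810,090
Through Q4 2023: 3,193,920
Final cumulative total 3,193,920 ≤ 3,300,000; the threshold is never exceeded.

Not triggered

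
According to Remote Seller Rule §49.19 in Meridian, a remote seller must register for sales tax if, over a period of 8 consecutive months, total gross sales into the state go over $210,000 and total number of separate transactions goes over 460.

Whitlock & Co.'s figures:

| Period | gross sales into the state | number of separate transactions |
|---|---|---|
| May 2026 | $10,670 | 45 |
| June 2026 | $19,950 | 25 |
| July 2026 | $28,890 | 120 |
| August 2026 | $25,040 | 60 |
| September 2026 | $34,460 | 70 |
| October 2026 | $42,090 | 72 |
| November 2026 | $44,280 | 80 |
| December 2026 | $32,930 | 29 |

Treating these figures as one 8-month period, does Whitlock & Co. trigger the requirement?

Total gross sales into the state: $10,670 + $19,950 + $28,890 + $25,040 + $34,460 + $42,090 + $44,280 + $32,930 = $238,310 (> $210,000).
Total number of separate transactions: 45 + 25 + 120 + 60 + 70 + 72 + 80 + 29 = 501 (> 460).
The test is 'and': both thresholds are exceeded.

Yes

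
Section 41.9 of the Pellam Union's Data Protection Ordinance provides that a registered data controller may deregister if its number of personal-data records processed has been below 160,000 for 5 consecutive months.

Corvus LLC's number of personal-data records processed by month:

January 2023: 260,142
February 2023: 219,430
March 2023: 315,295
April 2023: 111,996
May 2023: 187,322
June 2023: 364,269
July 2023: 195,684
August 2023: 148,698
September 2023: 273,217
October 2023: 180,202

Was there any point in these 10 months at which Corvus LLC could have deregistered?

No

Months below 160,000: April 2023, August 2023.
Longest run of consecutive months below the threshold: 1.
1 < 5, so Corvus LLC never became eligible.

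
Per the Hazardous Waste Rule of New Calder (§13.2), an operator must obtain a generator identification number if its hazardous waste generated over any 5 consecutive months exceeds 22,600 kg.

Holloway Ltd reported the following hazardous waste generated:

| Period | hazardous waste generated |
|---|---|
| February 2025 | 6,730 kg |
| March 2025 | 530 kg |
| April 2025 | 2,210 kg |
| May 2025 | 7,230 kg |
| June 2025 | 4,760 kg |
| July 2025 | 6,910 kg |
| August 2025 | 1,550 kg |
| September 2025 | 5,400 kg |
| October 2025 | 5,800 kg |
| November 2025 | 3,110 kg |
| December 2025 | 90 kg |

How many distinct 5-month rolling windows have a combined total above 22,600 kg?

February 2025–June 2025: 6,730 kg + 530 kg + 2,210 kg + 7,230 kg + 4,760 kg = 21,460 kg (under)
March 2025–July 2025: 530 kg + 2,210 kg + 7,230 kg + 4,760 kg + 6,910 kg = 21,640 kg (under)
April 2025–August 2025: 2,210 kg + 7,230 kg + 4,760 kg + 6,910 kg + 1,550 kg = 22,660 kg (over)
May 2025–September 2025: 7,230 kg + 4,760 kg + 6,910 kg + 1,550 kg + 5,400 kg = 25,850 kg (over)
June 2025–October 2025: 4,760 kg + 6,910 kg + 1,550 kg + 5,400 kg + 5,800 kg = 24,420 kg (over)
July 2025–November 2025: 6,910 kg + 1,550 kg + 5,400 kg + 5,800 kg + 3,110 kg = 22,770 kg (over)
August 2025–December 2025: 1,550 kg + 5,400 kg + 5,800 kg + 3,110 kg + 90 kg = 15,950 kg (under)
4 windows exceed the threshold.

4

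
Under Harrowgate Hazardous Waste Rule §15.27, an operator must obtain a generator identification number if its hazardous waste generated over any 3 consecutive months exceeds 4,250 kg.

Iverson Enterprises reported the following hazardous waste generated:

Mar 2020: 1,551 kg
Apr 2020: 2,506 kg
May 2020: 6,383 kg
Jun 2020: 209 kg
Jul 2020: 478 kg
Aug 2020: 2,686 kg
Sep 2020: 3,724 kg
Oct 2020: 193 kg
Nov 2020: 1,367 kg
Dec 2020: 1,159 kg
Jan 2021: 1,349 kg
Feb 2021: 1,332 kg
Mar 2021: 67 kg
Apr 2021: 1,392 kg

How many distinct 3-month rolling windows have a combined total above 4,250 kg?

6

Mar 2020–May 2020: 1,551 kg + 2,506 kg + 6,383 kg = 10,440 kg (over)
Apr 2020–Jun 2020: 2,506 kg + 6,383 kg + 209 kg = 9,098 kg (over)
May 2020–Jul 2020: 6,383 kg + 209 kg + 478 kg = 7,070 kg (over)
Jun 2020–Aug 2020: 209 kg + 478 kg + 2,686 kg = 3,373 kg (under)
Jul 2020–Sep 2020: 478 kg + 2,686 kg + 3,724 kg = 6,888 kg (over)
Aug 2020–Oct 2020: 2,686 kg + 3,724 kg + 193 kg = 6,603 kg (over)
Sep 2020–Nov 2020: 3,724 kg + 193 kg + 1,367 kg = 5,284 kg (over)
Oct 2020–Dec 2020: 193 kg + 1,367 kg + 1,159 kg = 2,719 kg (under)
Nov 2020–Jan 2021: 1,367 kg + 1,159 kg + 1,349 kg = 3,875 kg (under)
Dec 2020–Feb 2021: 1,159 kg + 1,349 kg + 1,332 kg = 3,840 kg (under)
Jan 2021–Mar 2021: 1,349 kg + 1,332 kg + 67 kg = 2,748 kg (under)
Feb 2021–Apr 2021: 1,332 kg + 67 kg + 1,392 kg = 2,791 kg (under)
6 windows exceed the threshold.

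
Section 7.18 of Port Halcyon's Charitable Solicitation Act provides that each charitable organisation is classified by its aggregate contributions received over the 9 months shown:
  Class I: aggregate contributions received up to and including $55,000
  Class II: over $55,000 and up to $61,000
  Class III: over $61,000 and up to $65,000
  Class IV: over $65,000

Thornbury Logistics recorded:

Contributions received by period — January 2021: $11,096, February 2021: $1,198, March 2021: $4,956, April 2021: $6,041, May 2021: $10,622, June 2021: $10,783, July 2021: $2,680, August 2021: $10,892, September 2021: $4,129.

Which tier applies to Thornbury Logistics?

Aggregate contributions received: $11,096 + $1,198 + $4,956 + $6,041 + $10,622 + $10,783 + $2,680 + $10,892 + $4,129 = $62,397.
$61,000 < $62,397 ≤ $65,000, so Class III applies.

Class III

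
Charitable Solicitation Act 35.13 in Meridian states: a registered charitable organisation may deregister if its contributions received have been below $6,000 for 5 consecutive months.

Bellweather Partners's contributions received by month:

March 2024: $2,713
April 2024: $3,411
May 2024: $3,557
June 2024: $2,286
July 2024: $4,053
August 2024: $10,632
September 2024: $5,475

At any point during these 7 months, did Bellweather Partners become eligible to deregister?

Yes

Months below $6,000: March 2024, April 2024, May 2024, June 2024, July 2024, September 2024.
Longest run of consecutive months below the threshold: 5.
5 ≥ 5, so Bellweather Partners became eligible.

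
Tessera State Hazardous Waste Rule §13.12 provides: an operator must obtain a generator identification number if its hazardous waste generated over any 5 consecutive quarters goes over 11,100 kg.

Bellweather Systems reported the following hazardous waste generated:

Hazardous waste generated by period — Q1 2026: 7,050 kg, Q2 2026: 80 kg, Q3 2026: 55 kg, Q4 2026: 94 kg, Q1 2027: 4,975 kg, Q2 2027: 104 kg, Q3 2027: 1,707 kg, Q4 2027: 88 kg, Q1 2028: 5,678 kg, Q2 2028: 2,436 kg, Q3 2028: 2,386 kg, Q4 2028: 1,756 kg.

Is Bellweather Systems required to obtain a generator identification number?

Yes

Q1 2026–Q1 2027: 7,050 kg + 80 kg + 55 kg + 94 kg + 4,975 kg = 12,254 kg (over)
Q2 2026–Q2 2027: 80 kg + 55 kg + 94 kg + 4,975 kg + 104 kg = 5,308 kg (under)
Q3 2026–Q3 2027: 55 kg + 94 kg + 4,975 kg + 104 kg + 1,707 kg = 6,935 kg (under)
Q4 2026–Q4 2027: 94 kg + 4,975 kg + 104 kg + 1,707 kg + 88 kg = 6,968 kg (under)
Q1 2027–Q1 2028: 4,975 kg + 104 kg + 1,707 kg + 88 kg + 5,678 kg = 12,552 kg (over)
Q2 2027–Q2 2028: 104 kg + 1,707 kg + 88 kg + 5,678 kg + 2,436 kg = 10,013 kg (under)
Q3 2027–Q3 2028: 1,707 kg + 88 kg + 5,678 kg + 2,436 kg + 2,386 kg = 12,295 kg (over)
Q4 2027–Q4 2028: 88 kg + 5,678 kg + 2,436 kg + 2,386 kg + 1,756 kg = 12,344 kg (over)
At least one window exceeds 11,100 kg.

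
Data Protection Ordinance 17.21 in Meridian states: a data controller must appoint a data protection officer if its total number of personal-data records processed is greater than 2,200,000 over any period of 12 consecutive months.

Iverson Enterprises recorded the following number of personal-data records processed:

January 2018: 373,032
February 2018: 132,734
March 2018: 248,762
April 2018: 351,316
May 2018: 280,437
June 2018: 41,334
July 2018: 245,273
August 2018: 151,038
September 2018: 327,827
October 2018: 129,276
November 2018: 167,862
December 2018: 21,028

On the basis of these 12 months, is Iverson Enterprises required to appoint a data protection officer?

Total number of personal-data records processed: 373,032 + 132,734 + 248,762 + 351,316 + 280,437 + 41,334 + 245,273 + 151,038 + 327,827 + 129,276 + 167,862 + 21,028 = 2,469,919.
2,469,919 > 2,200,000, so the threshold is exceeded.

Yes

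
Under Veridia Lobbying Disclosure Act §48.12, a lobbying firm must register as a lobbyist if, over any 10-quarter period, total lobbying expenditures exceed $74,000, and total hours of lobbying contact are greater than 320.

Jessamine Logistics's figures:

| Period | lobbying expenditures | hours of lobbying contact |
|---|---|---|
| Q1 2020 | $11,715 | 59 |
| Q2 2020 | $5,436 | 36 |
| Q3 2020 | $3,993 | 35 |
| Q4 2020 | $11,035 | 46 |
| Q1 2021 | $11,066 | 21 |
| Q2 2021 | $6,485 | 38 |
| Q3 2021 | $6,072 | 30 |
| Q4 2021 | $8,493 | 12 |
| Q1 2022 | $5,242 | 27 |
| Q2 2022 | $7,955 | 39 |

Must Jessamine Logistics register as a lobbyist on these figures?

Total lobbying expenditures: $11,715 + $5,436 + $3,993 + $11,035 + $11,066 + $6,485 + $6,072 + $8,493 + $5,242 + $7,955 = $77,492 (> $74,000).
Total hours of lobbying contact: 59 + 36 + 35 + 46 + 21 + 38 + 30 + 12 + 27 + 39 = 343 (> 320).
The test is 'and': both thresholds are exceeded.

Yes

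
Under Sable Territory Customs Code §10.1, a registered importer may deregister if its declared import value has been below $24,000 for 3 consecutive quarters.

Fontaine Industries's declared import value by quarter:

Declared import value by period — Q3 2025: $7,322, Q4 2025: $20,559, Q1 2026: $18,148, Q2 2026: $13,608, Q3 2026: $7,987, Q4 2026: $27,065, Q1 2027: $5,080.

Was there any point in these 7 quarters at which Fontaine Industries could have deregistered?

Quarters below $24,000: Q3 2025, Q4 2025, Q1 2026, Q2 2026, Q3 2026, Q1 2027.
Longest run of consecutive quarters below the threshold: 5.
5 ≥ 3, so Fontaine Industries became eligible.

Yes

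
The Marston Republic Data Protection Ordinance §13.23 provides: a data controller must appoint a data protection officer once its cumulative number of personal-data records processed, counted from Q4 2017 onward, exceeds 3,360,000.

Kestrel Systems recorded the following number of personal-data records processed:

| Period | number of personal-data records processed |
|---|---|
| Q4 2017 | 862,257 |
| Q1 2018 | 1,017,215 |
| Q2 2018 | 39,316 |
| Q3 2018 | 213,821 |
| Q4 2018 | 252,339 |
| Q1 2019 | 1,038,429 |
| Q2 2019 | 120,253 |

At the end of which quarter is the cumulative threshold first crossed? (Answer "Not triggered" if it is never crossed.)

Q1 2019

Through Q4 2017: 862,257
Through Q1 2018: 1,879,472
Through Q2 2018: 1,918,788
Through Q3 2018: 2,132,609
Through Q4 2018: 2,384,948
Through Q1 2019: 3,423,377 ← exceeds threshold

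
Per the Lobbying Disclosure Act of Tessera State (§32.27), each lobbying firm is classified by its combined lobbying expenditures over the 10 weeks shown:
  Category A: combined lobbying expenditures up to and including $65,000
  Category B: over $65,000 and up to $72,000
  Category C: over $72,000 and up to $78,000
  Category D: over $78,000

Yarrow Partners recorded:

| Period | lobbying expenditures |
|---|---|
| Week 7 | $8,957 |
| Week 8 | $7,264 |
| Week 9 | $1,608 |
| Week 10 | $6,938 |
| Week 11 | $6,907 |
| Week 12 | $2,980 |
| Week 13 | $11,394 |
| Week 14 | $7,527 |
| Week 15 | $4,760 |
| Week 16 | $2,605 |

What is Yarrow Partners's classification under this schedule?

Category A

Combined lobbying expenditures: $8,957 + $7,264 + $1,608 + $6,938 + $6,907 + $2,980 + $11,394 + $7,527 + $4,760 + $2,605 = $60,940.
$60,940 ≤ $65,000, so Category A applies.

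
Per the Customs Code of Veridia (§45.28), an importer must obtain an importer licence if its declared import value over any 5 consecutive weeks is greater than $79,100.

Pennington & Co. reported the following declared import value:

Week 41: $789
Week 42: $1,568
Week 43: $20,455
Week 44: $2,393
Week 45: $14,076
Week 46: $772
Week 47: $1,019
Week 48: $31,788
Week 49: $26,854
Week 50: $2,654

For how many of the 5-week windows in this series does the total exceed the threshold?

Week 41–Week 45: $789 + $1,568 + $20,455 + $2,393 + $14,076 = $39,281 (under)
Week 42–Week 46: $1,568 + $20,455 + $2,393 + $14,076 + $772 = $39,264 (under)
Week 43–Week 47: $20,455 + $2,393 + $14,076 + $772 + $1,019 = $38,715 (under)
Week 44–Week 48: $2,393 + $14,076 + $772 + $1,019 + $31,788 = $50,048 (under)
Week 45–Week 49: $14,076 + $772 + $1,019 + $31,788 + $26,854 = $74,509 (under)
Week 46–Week 50: $772 + $1,019 + $31,788 + $26,854 + $2,654 = $63,087 (under)
0 windows exceed the threshold.

0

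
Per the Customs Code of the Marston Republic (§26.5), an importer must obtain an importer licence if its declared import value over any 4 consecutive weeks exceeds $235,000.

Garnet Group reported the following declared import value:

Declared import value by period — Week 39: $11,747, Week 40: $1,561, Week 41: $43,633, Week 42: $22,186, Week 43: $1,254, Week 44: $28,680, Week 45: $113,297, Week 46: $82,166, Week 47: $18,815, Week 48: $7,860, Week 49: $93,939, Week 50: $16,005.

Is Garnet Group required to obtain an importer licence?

Yes

Week 39–Week 42: $11,747 + $1,561 + $43,633 + $22,186 = $79,127 (under)
Week 40–Week 43: $1,561 + $43,633 + $22,186 + $1,254 = $68,634 (under)
Week 41–Week 44: $43,633 + $22,186 + $1,254 + $28,680 = $95,753 (under)
Week 42–Week 45: $22,186 + $1,254 + $28,680 + $113,297 = $165,417 (under)
Week 43–Week 46: $1,254 + $28,680 + $113,297 + $82,166 = $225,397 (under)
Week 44–Week 47: $28,680 + $113,297 + $82,166 + $18,815 = $242,958 (over)
Week 45–Week 48: $113,297 + $82,166 + $18,815 + $7,860 = $222,138 (under)
Week 46–Week 49: $82,166 + $18,815 + $7,860 + $93,939 = $202,780 (under)
Week 47–Week 50: $18,815 + $7,860 + $93,939 + $16,005 = $136,619 (under)
At least one window exceeds $235,000.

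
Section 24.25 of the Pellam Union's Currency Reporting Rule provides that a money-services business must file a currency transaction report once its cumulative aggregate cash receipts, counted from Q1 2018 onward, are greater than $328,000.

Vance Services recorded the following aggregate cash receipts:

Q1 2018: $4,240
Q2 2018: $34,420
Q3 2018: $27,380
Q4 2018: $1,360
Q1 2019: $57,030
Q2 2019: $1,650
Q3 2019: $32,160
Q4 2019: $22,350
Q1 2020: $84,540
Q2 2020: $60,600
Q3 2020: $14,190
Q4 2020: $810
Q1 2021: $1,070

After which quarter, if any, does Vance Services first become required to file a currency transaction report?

Q3 2020

Through Q1 2018: $4,240
Through Q2 2018: $38,660
Through Q3 2018: $66,040
Through Q4 2018: $67,400
Through Q1 2019: $124,430
Through Q2 2019: $126,080
Through Q3 2019: $158,240
Through Q4 2019: $180,590
Through Q1 2020: $265,130
Through Q2 2020: $325,730
Through Q3 2020: $339,920 ← exceeds threshold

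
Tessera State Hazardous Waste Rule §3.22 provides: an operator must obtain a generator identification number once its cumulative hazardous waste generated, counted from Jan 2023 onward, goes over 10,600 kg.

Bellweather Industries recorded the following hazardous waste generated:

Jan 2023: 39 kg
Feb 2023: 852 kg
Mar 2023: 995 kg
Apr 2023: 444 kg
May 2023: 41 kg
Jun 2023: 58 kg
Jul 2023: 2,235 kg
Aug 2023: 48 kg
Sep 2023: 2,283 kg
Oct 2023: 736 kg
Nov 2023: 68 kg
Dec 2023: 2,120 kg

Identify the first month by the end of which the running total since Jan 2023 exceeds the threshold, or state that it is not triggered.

Through Jan 2023: 39 kg
Through Feb 2023: 891 kg
Through Mar 2023: 1,886 kg
Through Apr 2023: 2,330 kg
Through May 2023: 2,371 kg
Through Jun 2023: 2,429 kg
Through Jul 2023: 4,664 kg
Through Aug 2023: 4,712 kg
Through Sep 2023: 6,995 kg
Through Oct 2023: 7,731 kg
Through Nov 2023: 7,799 kg
Through Dec 2023: 9,919 kg
Final cumulative total 9,919 kg ≤ 10,600 kg; the threshold is never exceeded.

Not triggered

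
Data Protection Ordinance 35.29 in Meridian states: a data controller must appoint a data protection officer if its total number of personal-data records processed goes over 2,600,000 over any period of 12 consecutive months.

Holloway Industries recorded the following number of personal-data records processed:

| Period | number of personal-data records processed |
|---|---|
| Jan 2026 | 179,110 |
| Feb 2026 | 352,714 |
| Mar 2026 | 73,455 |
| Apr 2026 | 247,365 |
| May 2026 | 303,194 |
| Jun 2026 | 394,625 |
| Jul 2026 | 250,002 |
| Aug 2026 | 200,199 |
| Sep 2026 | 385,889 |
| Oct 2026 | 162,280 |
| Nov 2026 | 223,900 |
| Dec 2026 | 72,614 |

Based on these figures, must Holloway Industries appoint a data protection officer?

Yes

Total number of personal-data records processed: 179,110 + 352,714 + 73,455 + 247,365 + 303,194 + 394,625 + 250,002 + 200,199 + 385,889 + 162,280 + 223,900 + 72,614 = 2,845,347.
2,845,347 > 2,600,000, so the threshold is exceeded.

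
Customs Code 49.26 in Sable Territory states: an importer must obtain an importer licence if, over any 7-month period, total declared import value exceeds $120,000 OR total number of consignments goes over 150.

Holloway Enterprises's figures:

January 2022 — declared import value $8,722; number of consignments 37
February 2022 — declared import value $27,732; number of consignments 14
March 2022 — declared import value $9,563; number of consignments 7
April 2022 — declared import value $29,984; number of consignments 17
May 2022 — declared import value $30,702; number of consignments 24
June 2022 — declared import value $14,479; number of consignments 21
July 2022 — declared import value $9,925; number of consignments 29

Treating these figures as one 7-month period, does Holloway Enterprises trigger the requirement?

Total declared import value: $8,722 + $27,732 + $9,563 + $29,984 + $30,702 + $14,479 + $9,925 = $131,107 (> $120,000).
Total number of consignments: 37 + 14 + 7 + 17 + 24 + 21 + 29 = 149 (≤ 150).
The test is 'or': at least one threshold is exceeded.

Yes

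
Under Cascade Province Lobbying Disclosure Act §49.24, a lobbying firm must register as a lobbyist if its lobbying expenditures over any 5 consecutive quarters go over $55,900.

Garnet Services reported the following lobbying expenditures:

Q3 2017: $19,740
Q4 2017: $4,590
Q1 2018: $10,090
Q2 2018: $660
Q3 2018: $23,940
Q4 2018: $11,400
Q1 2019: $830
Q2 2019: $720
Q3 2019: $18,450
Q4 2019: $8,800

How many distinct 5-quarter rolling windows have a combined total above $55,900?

1

Q3 2017–Q3 2018: $19,740 + $4,590 + $10,090 + $660 + $23,940 = $59,020 (over)
Q4 2017–Q4 2018: $4,590 + $10,090 + $660 + $23,940 + $11,400 = $50,680 (under)
Q1 2018–Q1 2019: $10,090 + $660 + $23,940 + $11,400 + $830 = $46,920 (under)
Q2 2018–Q2 2019: $660 + $23,940 + $11,400 + $830 + $720 = $37,550 (under)
Q3 2018–Q3 2019: $23,940 + $11,400 + $830 + $720 + $18,450 = $55,340 (under)
Q4 2018–Q4 2019: $11,400 + $830 + $720 + $18,450 + $8,800 = $40,200 (under)
1 window exceeds the threshold.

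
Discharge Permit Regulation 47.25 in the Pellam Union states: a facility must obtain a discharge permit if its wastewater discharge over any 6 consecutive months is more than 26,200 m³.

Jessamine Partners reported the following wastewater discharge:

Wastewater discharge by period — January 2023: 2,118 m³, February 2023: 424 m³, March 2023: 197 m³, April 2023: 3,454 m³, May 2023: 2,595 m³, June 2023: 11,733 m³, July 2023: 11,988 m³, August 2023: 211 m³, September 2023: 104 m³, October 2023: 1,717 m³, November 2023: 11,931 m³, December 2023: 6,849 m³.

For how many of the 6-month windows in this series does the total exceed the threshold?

6

January 2023–June 2023: 2,118 m³ + 424 m³ + 197 m³ + 3,454 m³ + 2,595 m³ + 11,733 m³ = 20,521 m³ (under)
February 2023–July 2023: 424 m³ + 197 m³ + 3,454 m³ + 2,595 m³ + 11,733 m³ + 11,988 m³ = 30,391 m³ (over)
March 2023–August 2023: 197 m³ + 3,454 m³ + 2,595 m³ + 11,733 m³ + 11,988 m³ + 211 m³ = 30,178 m³ (over)
April 2023–September 2023: 3,454 m³ + 2,595 m³ + 11,733 m³ + 11,988 m³ + 211 m³ + 104 m³ = 30,085 m³ (over)
May 2023–October 2023: 2,595 m³ + 11,733 m³ + 11,988 m³ + 211 m³ + 104 m³ + 1,717 m³ = 28,348 m³ (over)
June 2023–November 2023: 11,733 m³ + 11,988 m³ + 211 m³ + 104 m³ + 1,717 m³ + 11,931 m³ = 37,684 m³ (over)
July 2023–December 2023: 11,988 m³ + 211 m³ + 104 m³ + 1,717 m³ + 11,931 m³ + 6,849 m³ = 32,800 m³ (over)
6 windows exceed the threshold.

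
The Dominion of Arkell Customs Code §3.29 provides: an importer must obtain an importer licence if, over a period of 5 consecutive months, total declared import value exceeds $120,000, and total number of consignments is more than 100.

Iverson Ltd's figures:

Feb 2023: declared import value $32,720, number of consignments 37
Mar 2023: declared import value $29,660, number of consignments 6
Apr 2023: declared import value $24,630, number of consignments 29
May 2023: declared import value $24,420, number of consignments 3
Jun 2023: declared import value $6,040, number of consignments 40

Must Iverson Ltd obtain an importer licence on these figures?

Total declared import value: $32,720 + $29,660 + $24,630 + $24,420 + $6,040 = $117,470 (≤ $120,000).
Total number of consignments: 37 + 6 + 29 + 3 + 40 = 115 (> 100).
The test is 'and': the rule requires both, and at least one is not exceeded.

No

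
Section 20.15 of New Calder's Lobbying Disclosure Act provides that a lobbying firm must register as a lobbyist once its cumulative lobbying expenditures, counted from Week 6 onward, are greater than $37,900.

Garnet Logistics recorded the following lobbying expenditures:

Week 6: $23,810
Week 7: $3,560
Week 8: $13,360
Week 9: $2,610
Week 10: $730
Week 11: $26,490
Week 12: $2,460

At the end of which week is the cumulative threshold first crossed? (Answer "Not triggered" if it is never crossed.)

Week 8

Through Week 6: $23,810
Through Week 7: $27,370
Through Week 8: $40,730 ← exceeds threshold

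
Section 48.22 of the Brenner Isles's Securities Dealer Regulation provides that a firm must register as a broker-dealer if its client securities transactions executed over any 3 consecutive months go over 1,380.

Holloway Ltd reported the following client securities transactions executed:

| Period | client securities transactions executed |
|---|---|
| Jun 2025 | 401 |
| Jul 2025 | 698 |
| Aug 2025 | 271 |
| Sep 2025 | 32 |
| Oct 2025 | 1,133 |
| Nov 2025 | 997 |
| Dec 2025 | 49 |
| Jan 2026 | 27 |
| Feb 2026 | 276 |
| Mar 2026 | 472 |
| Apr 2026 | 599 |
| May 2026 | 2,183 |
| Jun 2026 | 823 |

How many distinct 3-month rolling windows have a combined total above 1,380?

Jun 2025–Aug 2025: 401 + 698 + 271 = 1,370 (under)
Jul 2025–Sep 2025: 698 + 271 + 32 = 1,001 (under)
Aug 2025–Oct 2025: 271 + 32 + 1,133 = 1,436 (over)
Sep 2025–Nov 2025: 32 + 1,133 + 997 = 2,162 (over)
Oct 2025–Dec 2025: 1,133 + 997 + 49 = 2,179 (over)
Nov 2025–Jan 2026: 997 + 49 + 27 = 1,073 (under)
Dec 2025–Feb 2026: 49 + 27 + 276 = 352 (under)
Jan 2026–Mar 2026: 27 + 276 + 472 = 775 (under)
Feb 2026–Apr 2026: 276 + 472 + 599 = 1,347 (under)
Mar 2026–May 2026: 472 + 599 + 2,183 = 3,254 (over)
Apr 2026–Jun 2026: 599 + 2,183 + 823 = 3,605 (over)
5 windows exceed the threshold.

5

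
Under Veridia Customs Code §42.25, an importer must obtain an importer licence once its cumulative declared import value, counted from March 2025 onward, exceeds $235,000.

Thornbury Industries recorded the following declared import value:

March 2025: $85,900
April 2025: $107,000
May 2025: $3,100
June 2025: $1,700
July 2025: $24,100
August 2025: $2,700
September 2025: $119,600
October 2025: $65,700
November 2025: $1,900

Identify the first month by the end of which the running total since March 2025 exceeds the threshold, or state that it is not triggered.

September 2025

Through March 2025: $85,900
Through April 2025: $192,900
Through May 2025: $196,000
Through June 2025: $197,700
Through July 2025: $221,800
Through August 2025: $224,500
Through September 2025: $344,100 ← exceeds threshold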